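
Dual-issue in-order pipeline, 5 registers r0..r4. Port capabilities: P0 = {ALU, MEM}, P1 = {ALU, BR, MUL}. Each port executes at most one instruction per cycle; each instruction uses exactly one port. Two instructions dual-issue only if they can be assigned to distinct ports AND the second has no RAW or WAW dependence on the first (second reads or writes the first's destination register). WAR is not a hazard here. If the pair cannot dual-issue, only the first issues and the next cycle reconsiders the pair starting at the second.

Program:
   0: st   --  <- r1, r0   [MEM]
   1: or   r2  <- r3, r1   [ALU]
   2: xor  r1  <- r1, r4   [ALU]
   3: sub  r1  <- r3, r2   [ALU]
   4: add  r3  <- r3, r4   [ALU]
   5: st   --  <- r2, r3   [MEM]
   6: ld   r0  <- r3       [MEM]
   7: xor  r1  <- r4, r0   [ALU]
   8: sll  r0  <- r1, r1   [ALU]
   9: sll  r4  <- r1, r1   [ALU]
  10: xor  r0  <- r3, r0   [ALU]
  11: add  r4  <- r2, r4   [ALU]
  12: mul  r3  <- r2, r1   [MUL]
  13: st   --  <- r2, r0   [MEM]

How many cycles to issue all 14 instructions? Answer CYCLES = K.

CYCLES = 9

  cy0 -> i0/i1 (st or) dual
  cy1 -> i2 (xor) WAW r1
  cy2 -> i3/i4 (sub add) dual
  cy3 -> i5 (st) no-port MEM/MEM
  cy4 -> i6 (ld) RAW r0
  cy5 -> i7 (xor) RAW r1
  cy6 -> i8/i9 (sll sll) dual
  cy7 -> i10/i11 (xor add) dual
  cy8 -> i12/i13 (mul st) dual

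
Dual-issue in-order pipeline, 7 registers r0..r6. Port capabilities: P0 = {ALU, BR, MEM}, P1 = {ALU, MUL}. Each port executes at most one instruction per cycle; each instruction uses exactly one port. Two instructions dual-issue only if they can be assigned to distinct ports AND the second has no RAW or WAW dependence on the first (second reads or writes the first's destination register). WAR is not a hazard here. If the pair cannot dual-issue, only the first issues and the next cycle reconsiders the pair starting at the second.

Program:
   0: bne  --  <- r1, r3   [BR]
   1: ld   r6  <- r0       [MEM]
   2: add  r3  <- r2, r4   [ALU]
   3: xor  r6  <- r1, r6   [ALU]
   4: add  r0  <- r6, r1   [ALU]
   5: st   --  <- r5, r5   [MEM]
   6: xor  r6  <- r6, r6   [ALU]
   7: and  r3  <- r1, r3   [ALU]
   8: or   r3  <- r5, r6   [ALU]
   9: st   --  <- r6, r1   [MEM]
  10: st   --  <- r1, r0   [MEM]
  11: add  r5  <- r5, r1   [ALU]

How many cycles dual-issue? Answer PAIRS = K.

0. bne @i0  | no-port BR/MEM
1. ld;add @i1&i2  | 2-wide
2. xor @i3  | RAW r6
3. add;st @i4&i5  | 2-wide
4. xor;and @i6&i7  | 2-wide
5. or;st @i8&i9  | 2-wide
6. st;add @i10&i11  | 2-wide

PAIRS = 5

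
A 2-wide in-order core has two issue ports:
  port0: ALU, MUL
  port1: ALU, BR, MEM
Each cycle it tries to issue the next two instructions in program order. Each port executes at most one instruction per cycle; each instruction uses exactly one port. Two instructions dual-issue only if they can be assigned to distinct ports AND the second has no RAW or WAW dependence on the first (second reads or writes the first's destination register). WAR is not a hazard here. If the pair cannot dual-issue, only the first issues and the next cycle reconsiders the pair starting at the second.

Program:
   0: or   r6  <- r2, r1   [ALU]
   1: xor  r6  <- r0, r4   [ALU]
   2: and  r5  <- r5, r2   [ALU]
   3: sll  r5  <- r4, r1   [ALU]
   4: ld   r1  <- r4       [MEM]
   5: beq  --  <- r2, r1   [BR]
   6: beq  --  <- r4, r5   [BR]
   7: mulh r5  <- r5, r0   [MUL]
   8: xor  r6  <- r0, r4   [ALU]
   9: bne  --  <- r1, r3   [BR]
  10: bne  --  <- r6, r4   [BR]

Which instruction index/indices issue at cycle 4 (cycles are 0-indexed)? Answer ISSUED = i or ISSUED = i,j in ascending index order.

t=0 i0:or ; WAW r6
t=1 i1,i2:xor+and ; pair
t=2 i3,i4:sll+ld ; pair
t=3 i5:beq ; no-port BR/BR
t=4 i6,i7:beq+mulh ; pair
t=5 i8,i9:xor+bne ; pair
t=6 i10:bne ; tail

ISSUED = 6,7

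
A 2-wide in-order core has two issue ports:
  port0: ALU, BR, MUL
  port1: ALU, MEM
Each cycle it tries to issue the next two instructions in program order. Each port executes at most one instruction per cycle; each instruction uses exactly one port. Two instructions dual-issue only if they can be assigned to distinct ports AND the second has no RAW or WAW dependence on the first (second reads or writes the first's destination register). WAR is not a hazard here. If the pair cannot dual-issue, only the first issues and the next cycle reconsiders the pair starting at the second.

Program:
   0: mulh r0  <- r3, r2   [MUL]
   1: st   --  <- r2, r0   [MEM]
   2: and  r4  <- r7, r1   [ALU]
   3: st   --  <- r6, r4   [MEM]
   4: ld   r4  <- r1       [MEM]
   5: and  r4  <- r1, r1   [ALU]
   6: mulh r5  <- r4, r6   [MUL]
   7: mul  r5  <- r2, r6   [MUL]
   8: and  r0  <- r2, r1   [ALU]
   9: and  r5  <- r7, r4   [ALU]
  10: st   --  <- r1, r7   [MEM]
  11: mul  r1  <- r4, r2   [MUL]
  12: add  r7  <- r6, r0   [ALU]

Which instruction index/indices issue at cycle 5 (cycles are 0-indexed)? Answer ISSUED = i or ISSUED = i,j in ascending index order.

  cy0 -> i0 (mulh) RAW r0
  cy1 -> i1&i2 (st and) 2-wide
  cy2 -> i3 (st) no-port MEM/MEM
  cy3 -> i4 (ld) WAW r4
  cy4 -> i5 (and) RAW r4
  cy5 -> i6 (mulh) no-port MUL/MUL
  cy6 -> i7&i8 (mul and) 2-wide
  cy7 -> i9&i10 (and st) 2-wide
  cy8 -> i11&i12 (mul add) 2-wide

ISSUED = 6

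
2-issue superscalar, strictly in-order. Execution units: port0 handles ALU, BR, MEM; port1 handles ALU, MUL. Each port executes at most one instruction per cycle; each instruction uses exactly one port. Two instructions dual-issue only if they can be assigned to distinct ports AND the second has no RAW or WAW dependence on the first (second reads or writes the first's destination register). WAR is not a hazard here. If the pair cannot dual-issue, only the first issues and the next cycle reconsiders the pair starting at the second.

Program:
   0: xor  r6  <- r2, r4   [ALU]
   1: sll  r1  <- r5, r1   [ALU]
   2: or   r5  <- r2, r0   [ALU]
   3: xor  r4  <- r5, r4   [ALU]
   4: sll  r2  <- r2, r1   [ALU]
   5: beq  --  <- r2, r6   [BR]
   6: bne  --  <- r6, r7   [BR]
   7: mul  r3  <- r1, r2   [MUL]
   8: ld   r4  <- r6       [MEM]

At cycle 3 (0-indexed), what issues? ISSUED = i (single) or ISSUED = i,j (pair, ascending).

ISSUED = 5

c0: i0/i1 xor;sll  dual
c1: i2 or  RAW r5
c2: i3/i4 xor;sll  dual
c3: i5 beq  no-port BR/BR
c4: i6/i7 bne;mul  dual
c5: i8 ld  tail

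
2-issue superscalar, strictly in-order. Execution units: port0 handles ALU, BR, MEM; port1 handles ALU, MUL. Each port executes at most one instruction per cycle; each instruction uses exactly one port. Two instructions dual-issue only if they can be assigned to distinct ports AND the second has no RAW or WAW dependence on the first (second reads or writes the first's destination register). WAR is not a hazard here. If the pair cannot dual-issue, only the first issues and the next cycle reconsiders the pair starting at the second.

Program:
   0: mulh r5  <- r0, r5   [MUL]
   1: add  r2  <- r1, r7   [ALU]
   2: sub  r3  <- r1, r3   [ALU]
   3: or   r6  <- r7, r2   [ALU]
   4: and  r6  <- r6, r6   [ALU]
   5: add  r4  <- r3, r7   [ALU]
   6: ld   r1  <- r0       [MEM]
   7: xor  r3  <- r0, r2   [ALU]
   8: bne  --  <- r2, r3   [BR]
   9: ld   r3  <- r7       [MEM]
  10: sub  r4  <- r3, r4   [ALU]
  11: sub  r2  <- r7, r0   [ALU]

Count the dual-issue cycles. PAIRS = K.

PAIRS = 5

  cy0 -> i0&i1 (mulh add) dual
  cy1 -> i2&i3 (sub or) dual
  cy2 -> i4&i5 (and add) dual
  cy3 -> i6&i7 (ld xor) dual
  cy4 -> i8 (bne) no-port BR/MEM
  cy5 -> i9 (ld) RAW r3
  cy6 -> i10&i11 (sub sub) dual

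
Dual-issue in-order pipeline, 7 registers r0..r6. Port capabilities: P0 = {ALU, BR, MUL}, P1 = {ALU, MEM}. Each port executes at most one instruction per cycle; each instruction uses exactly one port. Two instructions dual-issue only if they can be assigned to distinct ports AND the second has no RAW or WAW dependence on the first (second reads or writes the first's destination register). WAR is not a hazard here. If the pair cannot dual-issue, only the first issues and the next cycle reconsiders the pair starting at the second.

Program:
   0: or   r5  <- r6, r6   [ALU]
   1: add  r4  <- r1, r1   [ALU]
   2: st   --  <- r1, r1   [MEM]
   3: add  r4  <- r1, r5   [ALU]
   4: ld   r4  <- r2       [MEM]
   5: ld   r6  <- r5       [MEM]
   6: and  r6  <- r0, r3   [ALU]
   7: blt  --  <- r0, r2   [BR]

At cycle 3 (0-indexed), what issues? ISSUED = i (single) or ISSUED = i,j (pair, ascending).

ISSUED = 5

[0] i0+i1  or add  -- 2-wide
[1] i2+i3  st add  -- 2-wide
[2] i4  ld  -- no-port MEM/MEM
[3] i5  ld  -- WAW r6
[4] i6+i7  and blt  -- 2-wide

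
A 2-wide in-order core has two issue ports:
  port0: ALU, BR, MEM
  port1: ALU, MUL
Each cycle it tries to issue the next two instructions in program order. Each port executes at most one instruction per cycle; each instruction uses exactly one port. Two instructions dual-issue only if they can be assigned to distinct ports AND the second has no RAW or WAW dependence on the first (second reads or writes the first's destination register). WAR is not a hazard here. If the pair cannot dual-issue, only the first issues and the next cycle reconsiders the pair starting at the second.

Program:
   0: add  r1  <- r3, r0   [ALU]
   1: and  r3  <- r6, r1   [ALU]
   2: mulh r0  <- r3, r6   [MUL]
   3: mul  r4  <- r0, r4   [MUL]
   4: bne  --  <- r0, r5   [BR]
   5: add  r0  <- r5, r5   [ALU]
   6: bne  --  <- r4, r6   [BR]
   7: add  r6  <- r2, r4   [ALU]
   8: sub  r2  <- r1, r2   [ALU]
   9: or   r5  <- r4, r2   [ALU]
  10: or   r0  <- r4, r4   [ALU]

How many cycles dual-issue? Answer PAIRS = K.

PAIRS = 4

[0] i0  add  -- RAW r1
[1] i1  and  -- RAW r3
[2] i2  mulh  -- no-port MUL/MUL
[3] i3+i4  mul;bne  -- dual
[4] i5+i6  add;bne  -- dual
[5] i7+i8  add;sub  -- dual
[6] i9+i10  or;or  -- dual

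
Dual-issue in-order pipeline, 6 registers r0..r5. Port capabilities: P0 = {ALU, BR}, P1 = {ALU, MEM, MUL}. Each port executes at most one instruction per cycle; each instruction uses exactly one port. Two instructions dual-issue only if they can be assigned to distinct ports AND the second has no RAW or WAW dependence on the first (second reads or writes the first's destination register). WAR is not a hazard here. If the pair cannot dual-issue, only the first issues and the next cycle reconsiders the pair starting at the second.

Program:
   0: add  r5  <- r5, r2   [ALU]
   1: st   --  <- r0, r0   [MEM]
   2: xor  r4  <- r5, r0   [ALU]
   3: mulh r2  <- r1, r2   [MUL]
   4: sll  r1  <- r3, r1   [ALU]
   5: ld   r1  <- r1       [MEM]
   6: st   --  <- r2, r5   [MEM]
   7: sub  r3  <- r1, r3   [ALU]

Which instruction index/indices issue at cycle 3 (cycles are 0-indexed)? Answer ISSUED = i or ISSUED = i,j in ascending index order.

ISSUED = 5

c0: i0+i1 add.ALU/st.MEM  2-wide
c1: i2+i3 xor.ALU/mulh.MUL  2-wide
c2: i4 sll.ALU  RAW+WAW r1
c3: i5 ld.MEM  no-port MEM/MEM
c4: i6+i7 st.MEM/sub.ALU  2-wide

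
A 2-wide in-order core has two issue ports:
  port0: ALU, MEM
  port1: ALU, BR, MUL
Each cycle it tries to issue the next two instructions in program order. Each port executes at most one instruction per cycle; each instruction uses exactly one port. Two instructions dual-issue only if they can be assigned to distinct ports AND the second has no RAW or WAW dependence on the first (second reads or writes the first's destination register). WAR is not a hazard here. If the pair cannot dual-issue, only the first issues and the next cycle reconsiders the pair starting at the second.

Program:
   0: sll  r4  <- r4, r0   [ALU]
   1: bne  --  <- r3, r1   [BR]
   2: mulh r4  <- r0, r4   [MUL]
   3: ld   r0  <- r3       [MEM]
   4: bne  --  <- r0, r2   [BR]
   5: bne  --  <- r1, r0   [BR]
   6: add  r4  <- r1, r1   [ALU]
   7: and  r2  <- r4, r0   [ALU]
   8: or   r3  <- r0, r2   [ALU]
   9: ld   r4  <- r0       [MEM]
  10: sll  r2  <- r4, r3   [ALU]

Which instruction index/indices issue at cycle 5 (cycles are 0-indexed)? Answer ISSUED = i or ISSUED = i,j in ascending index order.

#0 head=0: sll.ALU;bne.BR i0&i1 dual
#1 head=2: mulh.MUL;ld.MEM i2&i3 dual
#2 head=4: bne.BR i4 no-port BR/BR
#3 head=5: bne.BR;add.ALU i5&i6 dual
#4 head=7: and.ALU i7 RAW r2
#5 head=8: or.ALU;ld.MEM i8&i9 dual
#6 head=10: sll.ALU i10 tail

ISSUED = 8,9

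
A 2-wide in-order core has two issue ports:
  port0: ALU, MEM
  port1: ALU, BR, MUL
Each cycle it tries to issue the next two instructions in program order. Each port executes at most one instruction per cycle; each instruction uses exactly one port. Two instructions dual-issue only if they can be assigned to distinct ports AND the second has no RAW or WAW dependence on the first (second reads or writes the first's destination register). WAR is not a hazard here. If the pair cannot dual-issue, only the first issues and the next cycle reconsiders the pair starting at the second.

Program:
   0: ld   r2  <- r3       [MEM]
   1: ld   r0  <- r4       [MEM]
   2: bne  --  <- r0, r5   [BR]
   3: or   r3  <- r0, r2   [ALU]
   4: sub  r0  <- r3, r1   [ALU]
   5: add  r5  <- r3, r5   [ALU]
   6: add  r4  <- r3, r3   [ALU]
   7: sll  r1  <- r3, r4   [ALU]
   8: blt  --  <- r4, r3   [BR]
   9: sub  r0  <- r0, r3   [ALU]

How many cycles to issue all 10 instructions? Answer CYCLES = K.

#0 head=0: ld i0 no-port MEM/MEM
#1 head=1: ld i1 RAW r0
#2 head=2: bne or i2/i3 pair
#3 head=4: sub add i4/i5 pair
#4 head=6: add i6 RAW r4
#5 head=7: sll blt i7/i8 pair
#6 head=9: sub i9 tail

CYCLES = 7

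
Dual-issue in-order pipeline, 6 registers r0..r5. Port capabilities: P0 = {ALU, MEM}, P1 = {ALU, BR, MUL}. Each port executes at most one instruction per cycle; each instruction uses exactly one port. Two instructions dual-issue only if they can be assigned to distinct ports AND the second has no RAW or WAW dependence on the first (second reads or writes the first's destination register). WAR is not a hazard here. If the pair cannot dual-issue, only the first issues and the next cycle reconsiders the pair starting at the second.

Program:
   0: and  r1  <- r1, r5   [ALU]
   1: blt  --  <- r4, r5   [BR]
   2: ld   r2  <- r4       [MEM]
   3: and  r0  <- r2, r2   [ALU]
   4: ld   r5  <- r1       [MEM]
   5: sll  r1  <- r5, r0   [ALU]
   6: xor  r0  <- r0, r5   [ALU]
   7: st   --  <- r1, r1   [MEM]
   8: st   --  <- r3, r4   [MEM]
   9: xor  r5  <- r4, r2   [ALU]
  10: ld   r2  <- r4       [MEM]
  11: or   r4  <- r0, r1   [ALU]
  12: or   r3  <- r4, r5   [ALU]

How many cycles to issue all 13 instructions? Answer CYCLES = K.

0. and+blt @i0/i1  | pair
1. ld @i2  | RAW r2
2. and+ld @i3/i4  | pair
3. sll+xor @i5/i6  | pair
4. st @i7  | no-port MEM/MEM
5. st+xor @i8/i9  | pair
6. ld+or @i10/i11  | pair
7. or @i12  | tail

CYCLES = 8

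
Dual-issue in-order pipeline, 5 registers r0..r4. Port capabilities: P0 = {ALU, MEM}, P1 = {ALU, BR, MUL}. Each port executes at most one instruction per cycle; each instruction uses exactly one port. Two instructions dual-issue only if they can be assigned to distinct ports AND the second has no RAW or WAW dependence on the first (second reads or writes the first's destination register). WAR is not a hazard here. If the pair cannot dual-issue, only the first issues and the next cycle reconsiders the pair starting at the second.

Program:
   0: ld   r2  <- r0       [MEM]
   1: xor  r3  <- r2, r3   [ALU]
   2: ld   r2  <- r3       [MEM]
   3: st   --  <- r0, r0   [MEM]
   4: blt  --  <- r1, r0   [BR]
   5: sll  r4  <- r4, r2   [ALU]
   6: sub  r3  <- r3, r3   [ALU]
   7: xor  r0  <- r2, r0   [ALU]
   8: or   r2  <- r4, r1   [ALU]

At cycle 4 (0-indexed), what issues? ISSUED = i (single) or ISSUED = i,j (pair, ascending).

0. ld @i0  | RAW r2
1. xor @i1  | RAW r3
2. ld @i2  | no-port MEM/MEM
3. st/blt @i3,i4  | dual
4. sll/sub @i5,i6  | dual
5. xor/or @i7,i8  | dual

ISSUED = 5,6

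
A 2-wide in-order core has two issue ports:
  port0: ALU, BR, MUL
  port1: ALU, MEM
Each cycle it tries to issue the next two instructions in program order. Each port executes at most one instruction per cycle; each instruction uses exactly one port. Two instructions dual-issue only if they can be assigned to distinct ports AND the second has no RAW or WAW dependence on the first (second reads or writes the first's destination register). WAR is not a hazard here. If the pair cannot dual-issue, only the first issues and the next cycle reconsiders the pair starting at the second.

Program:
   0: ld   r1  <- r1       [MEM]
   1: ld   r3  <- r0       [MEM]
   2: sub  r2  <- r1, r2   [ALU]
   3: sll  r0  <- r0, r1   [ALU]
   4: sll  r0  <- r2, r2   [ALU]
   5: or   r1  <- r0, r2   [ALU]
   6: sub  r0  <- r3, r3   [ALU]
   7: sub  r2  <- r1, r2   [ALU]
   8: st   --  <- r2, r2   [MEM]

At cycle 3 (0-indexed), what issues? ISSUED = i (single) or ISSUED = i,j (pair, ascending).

ISSUED = 4

0. ld @i0  | no-port MEM/MEM
1. ld;sub @i1/i2  | 2-wide
2. sll @i3  | WAW r0
3. sll @i4  | RAW r0
4. or;sub @i5/i6  | 2-wide
5. sub @i7  | RAW r2
6. st @i8  | tail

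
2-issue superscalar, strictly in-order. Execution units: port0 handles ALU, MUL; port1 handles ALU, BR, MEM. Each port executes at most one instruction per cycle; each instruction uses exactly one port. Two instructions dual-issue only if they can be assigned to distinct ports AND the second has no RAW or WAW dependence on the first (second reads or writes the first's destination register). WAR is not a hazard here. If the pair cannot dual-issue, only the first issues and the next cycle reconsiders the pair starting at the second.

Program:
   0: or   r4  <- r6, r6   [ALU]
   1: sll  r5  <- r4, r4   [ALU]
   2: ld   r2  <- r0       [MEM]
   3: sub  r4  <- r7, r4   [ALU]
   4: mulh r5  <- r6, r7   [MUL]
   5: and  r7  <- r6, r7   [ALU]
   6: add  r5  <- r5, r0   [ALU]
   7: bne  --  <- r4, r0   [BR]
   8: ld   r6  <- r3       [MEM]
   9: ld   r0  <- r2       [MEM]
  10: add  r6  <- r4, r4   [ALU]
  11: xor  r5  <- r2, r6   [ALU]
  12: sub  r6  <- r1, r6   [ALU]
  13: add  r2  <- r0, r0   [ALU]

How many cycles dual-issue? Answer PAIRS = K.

[0] i0  or.ALU  -- RAW r4
[1] i1/i2  sll.ALU;ld.MEM  -- pair
[2] i3/i4  sub.ALU;mulh.MUL  -- pair
[3] i5/i6  and.ALU;add.ALU  -- pair
[4] i7  bne.BR  -- no-port BR/MEM
[5] i8  ld.MEM  -- no-port MEM/MEM
[6] i9/i10  ld.MEM;add.ALU  -- pair
[7] i11/i12  xor.ALU;sub.ALU  -- pair
[8] i13  add.ALU  -- tail

PAIRS = 5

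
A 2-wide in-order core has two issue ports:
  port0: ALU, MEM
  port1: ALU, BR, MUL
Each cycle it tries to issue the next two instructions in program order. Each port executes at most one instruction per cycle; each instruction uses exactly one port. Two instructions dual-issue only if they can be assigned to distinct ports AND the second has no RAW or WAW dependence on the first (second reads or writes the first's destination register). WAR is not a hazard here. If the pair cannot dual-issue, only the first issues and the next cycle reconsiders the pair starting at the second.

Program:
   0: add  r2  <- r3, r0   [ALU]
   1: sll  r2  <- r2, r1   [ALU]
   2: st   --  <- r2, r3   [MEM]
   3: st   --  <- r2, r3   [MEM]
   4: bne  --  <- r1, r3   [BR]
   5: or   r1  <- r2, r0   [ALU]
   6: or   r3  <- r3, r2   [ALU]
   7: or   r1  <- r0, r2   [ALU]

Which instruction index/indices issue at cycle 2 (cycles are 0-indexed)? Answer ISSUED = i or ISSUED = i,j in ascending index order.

#0 head=0: add i0 RAW+WAW r2
#1 head=1: sll i1 RAW r2
#2 head=2: st i2 no-port MEM/MEM
#3 head=3: st bne i3,i4 2-wide
#4 head=5: or or i5,i6 2-wide
#5 head=7: or i7 tail

ISSUED = 2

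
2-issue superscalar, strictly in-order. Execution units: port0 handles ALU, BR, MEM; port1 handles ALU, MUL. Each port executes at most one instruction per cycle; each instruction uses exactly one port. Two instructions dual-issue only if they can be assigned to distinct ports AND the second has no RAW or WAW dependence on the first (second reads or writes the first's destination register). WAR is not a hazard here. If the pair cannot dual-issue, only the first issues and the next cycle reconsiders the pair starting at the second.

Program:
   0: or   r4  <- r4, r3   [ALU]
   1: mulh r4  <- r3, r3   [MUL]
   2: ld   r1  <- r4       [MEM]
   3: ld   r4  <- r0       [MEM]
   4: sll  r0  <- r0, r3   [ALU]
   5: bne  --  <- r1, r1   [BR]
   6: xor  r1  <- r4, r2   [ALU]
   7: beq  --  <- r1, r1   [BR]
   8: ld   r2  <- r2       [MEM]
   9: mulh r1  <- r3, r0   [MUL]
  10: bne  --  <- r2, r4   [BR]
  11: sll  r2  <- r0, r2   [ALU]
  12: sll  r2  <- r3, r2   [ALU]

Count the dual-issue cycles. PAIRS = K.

PAIRS = 4

  cy0 -> i0 (or) WAW r4
  cy1 -> i1 (mulh) RAW r4
  cy2 -> i2 (ld) no-port MEM/MEM
  cy3 -> i3/i4 (ld/sll) 2-wide
  cy4 -> i5/i6 (bne/xor) 2-wide
  cy5 -> i7 (beq) no-port BR/MEM
  cy6 -> i8/i9 (ld/mulh) 2-wide
  cy7 -> i10/i11 (bne/sll) 2-wide
  cy8 -> i12 (sll) tail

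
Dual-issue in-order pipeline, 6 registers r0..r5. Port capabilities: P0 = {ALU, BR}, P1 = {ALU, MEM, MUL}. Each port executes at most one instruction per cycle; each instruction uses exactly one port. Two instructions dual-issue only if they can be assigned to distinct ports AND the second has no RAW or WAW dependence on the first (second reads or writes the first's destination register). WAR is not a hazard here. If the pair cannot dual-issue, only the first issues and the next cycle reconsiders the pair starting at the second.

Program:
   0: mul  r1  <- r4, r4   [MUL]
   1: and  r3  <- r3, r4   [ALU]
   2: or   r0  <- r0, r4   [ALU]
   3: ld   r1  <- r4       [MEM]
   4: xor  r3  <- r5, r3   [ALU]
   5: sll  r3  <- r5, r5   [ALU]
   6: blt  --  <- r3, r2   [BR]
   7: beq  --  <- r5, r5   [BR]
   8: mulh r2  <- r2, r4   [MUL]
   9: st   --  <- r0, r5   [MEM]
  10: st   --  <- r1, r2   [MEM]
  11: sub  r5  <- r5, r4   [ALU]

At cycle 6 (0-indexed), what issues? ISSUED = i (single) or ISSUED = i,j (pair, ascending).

ISSUED = 9

t=0 i0&i1:mul;and ; dual
t=1 i2&i3:or;ld ; dual
t=2 i4:xor ; WAW r3
t=3 i5:sll ; RAW r3
t=4 i6:blt ; no-port BR/BR
t=5 i7&i8:beq;mulh ; dual
t=6 i9:st ; no-port MEM/MEM
t=7 i10&i11:st;sub ; dual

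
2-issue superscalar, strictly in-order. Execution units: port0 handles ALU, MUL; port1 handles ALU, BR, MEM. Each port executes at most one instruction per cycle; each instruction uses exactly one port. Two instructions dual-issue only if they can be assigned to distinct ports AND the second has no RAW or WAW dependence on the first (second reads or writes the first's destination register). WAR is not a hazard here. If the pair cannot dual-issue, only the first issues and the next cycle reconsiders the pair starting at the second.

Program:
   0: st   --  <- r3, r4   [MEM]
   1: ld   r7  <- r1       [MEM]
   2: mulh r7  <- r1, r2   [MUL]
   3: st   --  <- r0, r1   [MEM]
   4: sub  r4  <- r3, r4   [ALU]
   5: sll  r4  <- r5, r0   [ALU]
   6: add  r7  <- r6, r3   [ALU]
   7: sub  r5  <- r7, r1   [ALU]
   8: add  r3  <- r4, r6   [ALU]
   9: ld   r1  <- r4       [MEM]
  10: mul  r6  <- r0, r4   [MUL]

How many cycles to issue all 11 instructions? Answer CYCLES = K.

CYCLES = 7

0. st.MEM @i0  | no-port MEM/MEM
1. ld.MEM @i1  | WAW r7
2. mulh.MUL;st.MEM @i2,i3  | dual
3. sub.ALU @i4  | WAW r4
4. sll.ALU;add.ALU @i5,i6  | dual
5. sub.ALU;add.ALU @i7,i8  | dual
6. ld.MEM;mul.MUL @i9,i10  | dual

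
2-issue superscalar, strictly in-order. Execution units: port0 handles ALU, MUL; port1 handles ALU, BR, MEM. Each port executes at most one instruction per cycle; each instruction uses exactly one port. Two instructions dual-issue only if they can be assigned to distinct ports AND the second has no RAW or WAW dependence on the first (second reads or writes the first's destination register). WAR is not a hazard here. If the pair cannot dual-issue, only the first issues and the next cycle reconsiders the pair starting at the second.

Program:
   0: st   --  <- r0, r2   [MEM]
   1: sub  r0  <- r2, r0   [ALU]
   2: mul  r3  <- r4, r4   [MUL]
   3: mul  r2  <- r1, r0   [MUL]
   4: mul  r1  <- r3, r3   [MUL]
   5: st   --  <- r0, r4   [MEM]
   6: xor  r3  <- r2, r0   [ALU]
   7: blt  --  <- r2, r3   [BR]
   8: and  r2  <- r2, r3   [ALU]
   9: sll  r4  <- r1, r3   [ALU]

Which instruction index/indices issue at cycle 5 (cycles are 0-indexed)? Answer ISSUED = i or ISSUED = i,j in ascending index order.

  cy0 -> i0/i1 (st+sub) pair
  cy1 -> i2 (mul) no-port MUL/MUL
  cy2 -> i3 (mul) no-port MUL/MUL
  cy3 -> i4/i5 (mul+st) pair
  cy4 -> i6 (xor) RAW r3
  cy5 -> i7/i8 (blt+and) pair
  cy6 -> i9 (sll) tail

ISSUED = 7,8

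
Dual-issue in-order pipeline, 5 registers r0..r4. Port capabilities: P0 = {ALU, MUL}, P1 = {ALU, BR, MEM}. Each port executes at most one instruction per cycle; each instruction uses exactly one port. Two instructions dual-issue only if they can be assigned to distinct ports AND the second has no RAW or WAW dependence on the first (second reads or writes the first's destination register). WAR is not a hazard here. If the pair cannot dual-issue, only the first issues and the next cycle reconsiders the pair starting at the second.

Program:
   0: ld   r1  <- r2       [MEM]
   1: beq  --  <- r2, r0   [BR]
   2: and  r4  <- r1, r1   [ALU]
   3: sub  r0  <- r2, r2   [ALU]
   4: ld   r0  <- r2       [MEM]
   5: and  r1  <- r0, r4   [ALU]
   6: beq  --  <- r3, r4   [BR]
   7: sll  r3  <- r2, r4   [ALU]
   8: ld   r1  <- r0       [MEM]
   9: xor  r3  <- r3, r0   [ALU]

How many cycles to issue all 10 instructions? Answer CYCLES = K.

CYCLES = 7

#0 head=0: ld.MEM i0 no-port MEM/BR
#1 head=1: beq.BR;and.ALU i1+i2 2-wide
#2 head=3: sub.ALU i3 WAW r0
#3 head=4: ld.MEM i4 RAW r0
#4 head=5: and.ALU;beq.BR i5+i6 2-wide
#5 head=7: sll.ALU;ld.MEM i7+i8 2-wide
#6 head=9: xor.ALU i9 tail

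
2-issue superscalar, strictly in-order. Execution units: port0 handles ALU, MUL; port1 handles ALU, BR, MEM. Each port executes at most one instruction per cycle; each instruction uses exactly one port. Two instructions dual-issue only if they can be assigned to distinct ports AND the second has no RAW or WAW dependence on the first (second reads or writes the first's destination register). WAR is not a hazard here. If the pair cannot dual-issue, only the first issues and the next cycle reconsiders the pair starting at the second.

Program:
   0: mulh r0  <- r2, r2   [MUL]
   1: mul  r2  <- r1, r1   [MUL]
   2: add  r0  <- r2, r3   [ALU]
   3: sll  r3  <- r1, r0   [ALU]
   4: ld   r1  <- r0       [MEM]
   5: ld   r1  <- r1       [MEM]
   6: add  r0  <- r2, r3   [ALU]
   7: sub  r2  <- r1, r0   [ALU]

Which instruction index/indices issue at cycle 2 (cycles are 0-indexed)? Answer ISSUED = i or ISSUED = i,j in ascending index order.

ISSUED = 2

#0 head=0: mulh i0 no-port MUL/MUL
#1 head=1: mul i1 RAW r2
#2 head=2: add i2 RAW r0
#3 head=3: sll;ld i3/i4 2-wide
#4 head=5: ld;add i5/i6 2-wide
#5 head=7: sub i7 tail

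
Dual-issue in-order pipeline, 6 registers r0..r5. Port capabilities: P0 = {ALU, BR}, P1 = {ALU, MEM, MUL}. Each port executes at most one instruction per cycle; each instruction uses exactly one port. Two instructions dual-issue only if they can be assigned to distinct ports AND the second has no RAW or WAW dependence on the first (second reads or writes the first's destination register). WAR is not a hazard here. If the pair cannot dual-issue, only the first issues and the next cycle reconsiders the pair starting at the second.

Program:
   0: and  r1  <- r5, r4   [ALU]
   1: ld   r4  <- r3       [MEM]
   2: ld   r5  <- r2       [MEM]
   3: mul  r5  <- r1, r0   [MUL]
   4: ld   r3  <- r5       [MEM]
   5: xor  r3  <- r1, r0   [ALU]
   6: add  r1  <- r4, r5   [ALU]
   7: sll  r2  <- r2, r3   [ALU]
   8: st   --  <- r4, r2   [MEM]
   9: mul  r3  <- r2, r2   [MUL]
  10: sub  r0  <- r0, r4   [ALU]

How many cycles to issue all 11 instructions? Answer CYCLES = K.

CYCLES = 8

t=0 i0&i1:and.ALU+ld.MEM ; 2-wide
t=1 i2:ld.MEM ; no-port MEM/MUL
t=2 i3:mul.MUL ; no-port MUL/MEM
t=3 i4:ld.MEM ; WAW r3
t=4 i5&i6:xor.ALU+add.ALU ; 2-wide
t=5 i7:sll.ALU ; RAW r2
t=6 i8:st.MEM ; no-port MEM/MUL
t=7 i9&i10:mul.MUL+sub.ALU ; 2-wide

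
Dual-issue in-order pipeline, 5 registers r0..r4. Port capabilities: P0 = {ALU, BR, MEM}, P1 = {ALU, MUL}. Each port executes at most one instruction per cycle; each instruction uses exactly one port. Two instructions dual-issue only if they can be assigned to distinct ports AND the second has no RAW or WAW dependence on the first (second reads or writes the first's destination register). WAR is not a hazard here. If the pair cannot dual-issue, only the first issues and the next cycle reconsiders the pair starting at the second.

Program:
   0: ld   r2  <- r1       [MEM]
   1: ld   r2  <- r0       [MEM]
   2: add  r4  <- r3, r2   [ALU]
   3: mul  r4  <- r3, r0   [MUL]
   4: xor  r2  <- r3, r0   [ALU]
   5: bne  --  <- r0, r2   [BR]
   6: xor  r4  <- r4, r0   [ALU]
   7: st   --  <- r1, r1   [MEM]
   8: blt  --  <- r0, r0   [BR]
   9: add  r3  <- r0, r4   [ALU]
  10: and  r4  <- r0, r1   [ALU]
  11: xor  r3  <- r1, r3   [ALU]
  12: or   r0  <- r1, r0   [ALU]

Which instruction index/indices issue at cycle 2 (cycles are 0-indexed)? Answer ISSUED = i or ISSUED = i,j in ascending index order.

ISSUED = 2

t=0 i0:ld ; no-port MEM/MEM
t=1 i1:ld ; RAW r2
t=2 i2:add ; WAW r4
t=3 i3+i4:mul/xor ; dual
t=4 i5+i6:bne/xor ; dual
t=5 i7:st ; no-port MEM/BR
t=6 i8+i9:blt/add ; dual
t=7 i10+i11:and/xor ; dual
t=8 i12:or ; tail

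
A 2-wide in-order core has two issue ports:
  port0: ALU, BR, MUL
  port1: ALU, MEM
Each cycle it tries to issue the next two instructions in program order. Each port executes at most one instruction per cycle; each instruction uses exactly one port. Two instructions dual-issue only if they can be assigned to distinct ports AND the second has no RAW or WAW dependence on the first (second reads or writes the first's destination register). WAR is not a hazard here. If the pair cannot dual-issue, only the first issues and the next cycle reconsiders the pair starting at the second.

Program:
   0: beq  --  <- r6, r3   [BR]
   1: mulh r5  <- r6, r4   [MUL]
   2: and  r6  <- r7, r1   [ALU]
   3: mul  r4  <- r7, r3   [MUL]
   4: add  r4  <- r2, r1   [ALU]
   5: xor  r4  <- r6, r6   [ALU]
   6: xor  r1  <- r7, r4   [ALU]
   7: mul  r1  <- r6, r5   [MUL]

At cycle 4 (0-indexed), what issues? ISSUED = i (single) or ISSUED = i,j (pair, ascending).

  cy0 -> i0 (beq.BR) no-port BR/MUL
  cy1 -> i1+i2 (mulh.MUL/and.ALU) pair
  cy2 -> i3 (mul.MUL) WAW r4
  cy3 -> i4 (add.ALU) WAW r4
  cy4 -> i5 (xor.ALU) RAW r4
  cy5 -> i6 (xor.ALU) WAW r1
  cy6 -> i7 (mul.MUL) tail

ISSUED = 5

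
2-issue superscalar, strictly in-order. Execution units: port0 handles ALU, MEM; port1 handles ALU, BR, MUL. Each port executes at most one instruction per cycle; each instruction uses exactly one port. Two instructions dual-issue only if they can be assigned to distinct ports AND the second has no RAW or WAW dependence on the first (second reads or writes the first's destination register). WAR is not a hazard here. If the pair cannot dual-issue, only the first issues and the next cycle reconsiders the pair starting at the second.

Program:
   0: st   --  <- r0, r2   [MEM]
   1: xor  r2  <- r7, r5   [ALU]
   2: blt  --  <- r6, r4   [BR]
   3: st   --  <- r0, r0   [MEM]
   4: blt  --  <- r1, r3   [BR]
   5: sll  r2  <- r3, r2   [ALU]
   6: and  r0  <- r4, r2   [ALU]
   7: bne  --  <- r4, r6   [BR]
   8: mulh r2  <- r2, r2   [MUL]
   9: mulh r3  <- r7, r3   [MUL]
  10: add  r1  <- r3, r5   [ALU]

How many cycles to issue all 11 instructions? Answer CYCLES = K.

t=0 i0+i1:st;xor ; 2-wide
t=1 i2+i3:blt;st ; 2-wide
t=2 i4+i5:blt;sll ; 2-wide
t=3 i6+i7:and;bne ; 2-wide
t=4 i8:mulh ; no-port MUL/MUL
t=5 i9:mulh ; RAW r3
t=6 i10:add ; tail

CYCLES = 7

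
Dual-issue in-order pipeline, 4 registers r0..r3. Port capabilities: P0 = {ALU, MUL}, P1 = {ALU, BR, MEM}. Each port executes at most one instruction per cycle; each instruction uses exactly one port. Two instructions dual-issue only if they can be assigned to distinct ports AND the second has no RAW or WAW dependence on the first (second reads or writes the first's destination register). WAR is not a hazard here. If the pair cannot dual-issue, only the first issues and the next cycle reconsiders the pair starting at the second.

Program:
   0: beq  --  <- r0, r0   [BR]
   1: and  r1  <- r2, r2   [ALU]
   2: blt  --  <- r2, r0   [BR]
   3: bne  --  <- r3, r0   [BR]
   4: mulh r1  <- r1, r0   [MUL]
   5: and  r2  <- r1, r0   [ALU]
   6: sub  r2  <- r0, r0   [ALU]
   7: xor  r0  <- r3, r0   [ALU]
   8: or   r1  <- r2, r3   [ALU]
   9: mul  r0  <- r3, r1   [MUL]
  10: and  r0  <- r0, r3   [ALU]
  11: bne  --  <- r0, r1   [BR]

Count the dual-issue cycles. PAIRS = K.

  cy0 -> i0,i1 (beq.BR/and.ALU) 2-wide
  cy1 -> i2 (blt.BR) no-port BR/BR
  cy2 -> i3,i4 (bne.BR/mulh.MUL) 2-wide
  cy3 -> i5 (and.ALU) WAW r2
  cy4 -> i6,i7 (sub.ALU/xor.ALU) 2-wide
  cy5 -> i8 (or.ALU) RAW r1
  cy6 -> i9 (mul.MUL) RAW+WAW r0
  cy7 -> i10 (and.ALU) RAW r0
  cy8 -> i11 (bne.BR) tail

PAIRS = 3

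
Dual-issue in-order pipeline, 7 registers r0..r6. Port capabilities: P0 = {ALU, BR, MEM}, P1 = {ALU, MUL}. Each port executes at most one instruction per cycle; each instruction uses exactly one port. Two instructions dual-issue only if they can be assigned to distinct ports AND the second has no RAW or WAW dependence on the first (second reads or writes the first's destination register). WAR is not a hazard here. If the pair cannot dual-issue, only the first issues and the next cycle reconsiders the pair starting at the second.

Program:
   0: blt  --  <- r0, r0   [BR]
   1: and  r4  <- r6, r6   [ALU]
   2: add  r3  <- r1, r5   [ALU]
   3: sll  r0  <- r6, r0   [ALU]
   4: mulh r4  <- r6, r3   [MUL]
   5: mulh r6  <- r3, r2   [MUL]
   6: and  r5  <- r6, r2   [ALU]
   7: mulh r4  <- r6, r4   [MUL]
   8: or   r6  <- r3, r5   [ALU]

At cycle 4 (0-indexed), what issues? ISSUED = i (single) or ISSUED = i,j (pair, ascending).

c0: i0/i1 blt.BR/and.ALU  pair
c1: i2/i3 add.ALU/sll.ALU  pair
c2: i4 mulh.MUL  no-port MUL/MUL
c3: i5 mulh.MUL  RAW r6
c4: i6/i7 and.ALU/mulh.MUL  pair
c5: i8 or.ALU  tail

ISSUED = 6,7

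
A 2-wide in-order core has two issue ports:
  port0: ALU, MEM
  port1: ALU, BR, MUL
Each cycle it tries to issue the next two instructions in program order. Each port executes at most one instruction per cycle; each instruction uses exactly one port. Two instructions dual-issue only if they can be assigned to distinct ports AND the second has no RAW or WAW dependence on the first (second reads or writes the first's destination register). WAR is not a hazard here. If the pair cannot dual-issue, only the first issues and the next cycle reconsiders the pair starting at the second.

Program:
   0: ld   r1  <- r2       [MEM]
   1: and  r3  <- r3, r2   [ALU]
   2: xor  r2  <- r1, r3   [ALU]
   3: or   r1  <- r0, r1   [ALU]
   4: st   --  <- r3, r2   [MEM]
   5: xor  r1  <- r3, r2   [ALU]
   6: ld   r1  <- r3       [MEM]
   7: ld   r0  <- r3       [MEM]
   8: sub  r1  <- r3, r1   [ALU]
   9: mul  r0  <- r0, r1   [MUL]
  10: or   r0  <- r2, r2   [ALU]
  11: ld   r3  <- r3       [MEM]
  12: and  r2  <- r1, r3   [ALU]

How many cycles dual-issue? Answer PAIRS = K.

t=0 i0+i1:ld.MEM;and.ALU ; 2-wide
t=1 i2+i3:xor.ALU;or.ALU ; 2-wide
t=2 i4+i5:st.MEM;xor.ALU ; 2-wide
t=3 i6:ld.MEM ; no-port MEM/MEM
t=4 i7+i8:ld.MEM;sub.ALU ; 2-wide
t=5 i9:mul.MUL ; WAW r0
t=6 i10+i11:or.ALU;ld.MEM ; 2-wide
t=7 i12:and.ALU ; tail

PAIRS = 5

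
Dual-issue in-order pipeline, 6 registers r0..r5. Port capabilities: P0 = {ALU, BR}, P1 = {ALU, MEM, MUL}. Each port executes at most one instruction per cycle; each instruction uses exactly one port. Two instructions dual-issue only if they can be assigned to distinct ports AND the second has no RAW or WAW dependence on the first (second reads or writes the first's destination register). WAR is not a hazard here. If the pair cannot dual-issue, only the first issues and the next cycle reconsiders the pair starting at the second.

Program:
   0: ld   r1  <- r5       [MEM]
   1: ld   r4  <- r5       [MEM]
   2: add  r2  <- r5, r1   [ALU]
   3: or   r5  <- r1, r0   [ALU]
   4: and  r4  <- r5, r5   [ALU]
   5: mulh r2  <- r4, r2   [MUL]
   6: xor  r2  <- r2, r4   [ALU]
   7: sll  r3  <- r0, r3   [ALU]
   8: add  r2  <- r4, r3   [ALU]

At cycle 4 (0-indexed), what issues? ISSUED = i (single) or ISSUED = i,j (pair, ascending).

ISSUED = 5

0. ld @i0  | no-port MEM/MEM
1. ld add @i1,i2  | dual
2. or @i3  | RAW r5
3. and @i4  | RAW r4
4. mulh @i5  | RAW+WAW r2
5. xor sll @i6,i7  | dual
6. add @i8  | tail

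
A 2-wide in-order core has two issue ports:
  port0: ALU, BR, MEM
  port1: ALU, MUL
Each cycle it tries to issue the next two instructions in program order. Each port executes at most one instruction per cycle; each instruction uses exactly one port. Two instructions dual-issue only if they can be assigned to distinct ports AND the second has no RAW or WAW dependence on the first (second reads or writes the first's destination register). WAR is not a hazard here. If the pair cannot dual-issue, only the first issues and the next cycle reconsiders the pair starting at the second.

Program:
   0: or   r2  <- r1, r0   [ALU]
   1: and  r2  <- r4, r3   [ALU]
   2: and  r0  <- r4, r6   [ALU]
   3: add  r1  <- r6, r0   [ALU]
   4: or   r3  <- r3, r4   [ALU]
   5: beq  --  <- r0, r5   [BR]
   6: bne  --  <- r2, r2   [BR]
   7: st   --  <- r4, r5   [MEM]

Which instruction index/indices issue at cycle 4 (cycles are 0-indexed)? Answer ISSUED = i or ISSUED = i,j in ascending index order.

c0: i0 or  WAW r2
c1: i1+i2 and;and  dual
c2: i3+i4 add;or  dual
c3: i5 beq  no-port BR/BR
c4: i6 bne  no-port BR/MEM
c5: i7 st  tail

ISSUED = 6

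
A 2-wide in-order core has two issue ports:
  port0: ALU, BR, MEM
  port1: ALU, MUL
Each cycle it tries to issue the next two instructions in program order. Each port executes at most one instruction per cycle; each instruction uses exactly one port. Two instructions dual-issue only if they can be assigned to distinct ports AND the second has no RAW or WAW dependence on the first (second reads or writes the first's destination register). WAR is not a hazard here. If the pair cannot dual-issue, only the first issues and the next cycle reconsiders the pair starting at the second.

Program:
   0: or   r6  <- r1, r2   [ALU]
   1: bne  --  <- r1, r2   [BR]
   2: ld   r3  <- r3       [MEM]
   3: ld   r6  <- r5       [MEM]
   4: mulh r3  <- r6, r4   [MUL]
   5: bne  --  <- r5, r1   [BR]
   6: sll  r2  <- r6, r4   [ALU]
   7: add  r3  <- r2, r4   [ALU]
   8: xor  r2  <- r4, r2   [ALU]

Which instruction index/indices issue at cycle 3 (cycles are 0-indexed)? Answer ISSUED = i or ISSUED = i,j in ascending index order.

c0: i0&i1 or.ALU bne.BR  pair
c1: i2 ld.MEM  no-port MEM/MEM
c2: i3 ld.MEM  RAW r6
c3: i4&i5 mulh.MUL bne.BR  pair
c4: i6 sll.ALU  RAW r2
c5: i7&i8 add.ALU xor.ALU  pair

ISSUED = 4,5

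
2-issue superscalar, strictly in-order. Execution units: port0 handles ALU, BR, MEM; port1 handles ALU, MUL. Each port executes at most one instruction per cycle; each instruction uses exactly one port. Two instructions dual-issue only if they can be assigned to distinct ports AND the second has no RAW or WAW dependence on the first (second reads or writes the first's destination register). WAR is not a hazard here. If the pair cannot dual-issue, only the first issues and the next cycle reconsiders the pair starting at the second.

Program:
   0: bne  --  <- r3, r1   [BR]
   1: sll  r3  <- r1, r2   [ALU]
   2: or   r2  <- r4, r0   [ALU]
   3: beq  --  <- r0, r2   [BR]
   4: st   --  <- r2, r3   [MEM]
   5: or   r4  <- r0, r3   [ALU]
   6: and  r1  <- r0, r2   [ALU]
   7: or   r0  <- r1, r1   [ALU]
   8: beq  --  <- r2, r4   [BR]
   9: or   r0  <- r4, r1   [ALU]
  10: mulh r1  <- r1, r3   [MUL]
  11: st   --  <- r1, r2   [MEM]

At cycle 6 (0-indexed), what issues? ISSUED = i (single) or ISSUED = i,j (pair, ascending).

[0] i0+i1  bne+sll  -- dual
[1] i2  or  -- RAW r2
[2] i3  beq  -- no-port BR/MEM
[3] i4+i5  st+or  -- dual
[4] i6  and  -- RAW r1
[5] i7+i8  or+beq  -- dual
[6] i9+i10  or+mulh  -- dual
[7] i11  st  -- tail

ISSUED = 9,10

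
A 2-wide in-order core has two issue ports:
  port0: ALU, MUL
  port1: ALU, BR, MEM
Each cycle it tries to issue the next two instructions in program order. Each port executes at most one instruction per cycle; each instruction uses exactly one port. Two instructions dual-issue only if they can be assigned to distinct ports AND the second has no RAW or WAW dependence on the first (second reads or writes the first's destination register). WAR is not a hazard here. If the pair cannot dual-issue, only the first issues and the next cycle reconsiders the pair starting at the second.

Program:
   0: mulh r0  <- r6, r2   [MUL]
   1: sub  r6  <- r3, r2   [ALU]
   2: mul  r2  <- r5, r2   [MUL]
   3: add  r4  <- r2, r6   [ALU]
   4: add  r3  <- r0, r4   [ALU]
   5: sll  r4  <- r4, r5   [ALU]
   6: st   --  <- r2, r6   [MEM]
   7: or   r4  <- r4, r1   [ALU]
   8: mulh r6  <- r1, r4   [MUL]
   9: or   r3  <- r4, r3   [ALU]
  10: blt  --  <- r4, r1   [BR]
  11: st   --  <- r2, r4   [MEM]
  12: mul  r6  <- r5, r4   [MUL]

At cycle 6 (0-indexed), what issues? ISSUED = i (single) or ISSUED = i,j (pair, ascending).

ISSUED = 10

0. mulh/sub @i0,i1  | dual
1. mul @i2  | RAW r2
2. add @i3  | RAW r4
3. add/sll @i4,i5  | dual
4. st/or @i6,i7  | dual
5. mulh/or @i8,i9  | dual
6. blt @i10  | no-port BR/MEM
7. st/mul @i11,i12  | dual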